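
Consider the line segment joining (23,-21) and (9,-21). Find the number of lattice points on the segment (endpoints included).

The number of lattice points on a segment between lattice points is gcd(|Δx|,|Δy|) + 1 = gcd(14,0) + 1 = 14 + 1 = 15.

15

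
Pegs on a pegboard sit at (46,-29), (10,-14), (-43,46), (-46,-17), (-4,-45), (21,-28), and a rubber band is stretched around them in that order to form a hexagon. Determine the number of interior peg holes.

By the shoelace formula, twice the signed area is |[46·(-14) − 10·(-29)] + [10·46 − (-43)·(-14)] + [(-43)·(-17) − (-46)·46] + [(-46)·(-45) − (-4)·(-17)] + [(-4)·(-28) − 21·(-45)] + [21·(-29) − 46·(-28)]| = 6089, so the area is 3044.5.
The number of boundary lattice points is Σ gcd(|Δx|,|Δy|) = gcd(36,15) + gcd(53,60) + gcd(3,63) + gcd(42,28) + gcd(25,17) + gcd(25,1) = 3+1+3+14+1+1 = 23.
By Pick's theorem A = I + B/2 − 1, so I = 3044.5 − 23/2 + 1 = 3034.

3034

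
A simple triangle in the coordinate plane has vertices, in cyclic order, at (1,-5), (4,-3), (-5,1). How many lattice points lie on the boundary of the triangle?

The number of boundary lattice points is Σ gcd(|Δx|,|Δy|) = gcd(3,2) + gcd(9,4) + gcd(6,6) = 1+1+6 = 8.

8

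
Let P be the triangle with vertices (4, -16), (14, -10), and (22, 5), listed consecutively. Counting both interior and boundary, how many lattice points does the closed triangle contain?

Using the shoelace formula, 2A = |[4·(-10) − 14·(-16)] + [14·5 − 22·(-10)] + [22·(-16) − 4·5]| = 102, so the area is 51.
Summing gcd(|Δx|,|Δy|) over the edges gives the boundary count: gcd(10,6) + gcd(8,15) + gcd(18,21) = 2+1+3 = 6.
Pick's theorem gives I = A − B/2 + 1 = 51 − 6/2 + 1 = 49, so the closed region contains I + B = 49 + 6 = 55 lattice points.

55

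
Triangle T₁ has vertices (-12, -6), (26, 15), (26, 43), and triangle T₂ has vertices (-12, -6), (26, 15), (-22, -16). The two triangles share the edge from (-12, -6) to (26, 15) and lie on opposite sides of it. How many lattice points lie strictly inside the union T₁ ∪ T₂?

The union is the simple quadrilateral with vertices (-12, -6), (26, 43), (26, 15), (-22, -16) in order.
Using the shoelace formula, 2A = |((-12)·43 − 26·(-6)) + (26·15 − 26·43) + (26·(-16) − (-22)·15) + ((-22)·(-6) − (-12)·(-16))| = 1234, so the area is 617.
Along each edge there are gcd(|Δx|,|Δy|)+1 lattice points, so counting each shared vertex once the boundary has gcd(38,49) + gcd(0,28) + gcd(48,31) + gcd(10,10) = 1+28+1+10 = 40.
By Pick's theorem I = A − B/2 + 1 = 617 − 40/2 + 1 = 598.

598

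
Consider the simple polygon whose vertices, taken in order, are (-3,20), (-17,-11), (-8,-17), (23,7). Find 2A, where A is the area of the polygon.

The shoelace formula gives twice the area as |((-3)·(-11) − (-17)·20) + ((-17)·(-17) − (-8)·(-11)) + ((-8)·7 − 23·(-17)) + (23·20 − (-3)·7)| = 1390, so the area is 695.

1390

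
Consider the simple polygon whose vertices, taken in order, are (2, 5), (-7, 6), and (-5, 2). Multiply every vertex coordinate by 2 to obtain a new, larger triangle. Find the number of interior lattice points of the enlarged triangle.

65

Using the shoelace formula, 2A = |[2·6 − (-7)·5] + [(-7)·2 − (-5)·6] + [(-5)·5 − 2·2]| = 34, so the area is 17.
The number of boundary lattice points is Σ gcd(|Δx|,|Δy|) = gcd(9,1) + gcd(2,4) + gcd(7,3) = 1+2+1 = 4.
Scaling by 2 multiplies the area by 2² = 4 (so the new area is 68) and multiplies the boundary lattice-point count by 2, giving 8.
By Pick's theorem, the interior count of the dilated polygon is 68 − 8/2 + 1 = 65.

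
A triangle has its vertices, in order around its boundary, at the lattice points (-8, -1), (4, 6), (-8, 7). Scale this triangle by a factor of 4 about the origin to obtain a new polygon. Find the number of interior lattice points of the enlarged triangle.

749

The shoelace formula gives twice the area as |((-8)·6 − 4·(-1)) + (4·7 − (-8)·6) + ((-8)·(-1) − (-8)·7)| = 96, so the area is 48.
Along each edge there are gcd(|Δx|,|Δy|)+1 lattice points, so counting each shared vertex once the boundary has gcd(12,7) + gcd(12,1) + gcd(0,8) = 1+1+8 = 10.
Scaling by 4 multiplies the area by 4² = 16 (so the new area is 768) and multiplies the boundary lattice-point count by 4, giving 40.
By Pick's theorem, the interior count of the dilated polygon is 768 − 40/2 + 1 = 749.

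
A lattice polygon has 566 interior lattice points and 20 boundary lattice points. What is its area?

575

By Pick's theorem, A = I + B/2 − 1 = 566 + 20/2 − 1 = 575.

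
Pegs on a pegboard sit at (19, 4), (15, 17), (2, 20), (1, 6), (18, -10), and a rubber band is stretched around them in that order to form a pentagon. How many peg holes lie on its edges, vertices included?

Along each edge there are gcd(|Δx|,|Δy|)+1 lattice points, so counting each shared vertex once the boundary has gcd(4,13) + gcd(13,3) + gcd(1,14) + gcd(17,16) + gcd(1,14) = 1+1+1+1+1 = 5.

5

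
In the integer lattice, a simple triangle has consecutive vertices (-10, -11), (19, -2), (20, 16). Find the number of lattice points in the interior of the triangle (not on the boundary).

By the shoelace formula, twice the signed area is |[(-10)·(-2) − 19·(-11)] + [19·16 − 20·(-2)] + [20·(-11) − (-10)·16]| = 513, so the area is 256.5.
Summing gcd(|Δx|,|Δy|) over the edges gives the boundary count: gcd(29,9) + gcd(1,18) + gcd(30,27) = 1+1+3 = 5.
Pick's theorem gives I = A − B/2 + 1 = 256.5 − 5/2 + 1 = 255.

255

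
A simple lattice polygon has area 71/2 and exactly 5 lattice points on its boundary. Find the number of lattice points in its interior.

Pick's theorem A = I + B/2 − 1 rearranges to I = A − B/2 + 1 = 71/2 − 5/2 + 1 = 34.

34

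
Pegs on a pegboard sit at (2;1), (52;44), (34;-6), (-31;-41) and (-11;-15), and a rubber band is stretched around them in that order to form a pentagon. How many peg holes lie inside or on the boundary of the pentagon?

1666

The shoelace formula gives twice the area as |(2·44 − 52·1) + (52·(-6) − 34·44) + (34·(-41) − (-31)·(-6)) + ((-31)·(-15) − (-11)·(-41)) + ((-11)·1 − 2·(-15))| = 3319, so the area is 1659.5.
Along each edge there are gcd(|Δx|,|Δy|)+1 lattice points, so counting each shared vertex once the boundary has gcd(50,43) + gcd(18,50) + gcd(65,35) + gcd(20,26) + gcd(13,16) = 1+2+5+2+1 = 11.
Pick's theorem gives I = A − B/2 + 1 = 1659.5 − 11/2 + 1 = 1655, so the closed region contains I + B = 1655 + 11 = 1666 lattice points.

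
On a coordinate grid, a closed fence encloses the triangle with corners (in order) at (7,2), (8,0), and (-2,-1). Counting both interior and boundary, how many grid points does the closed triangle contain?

The shoelace formula gives twice the area as |(7·0 − 8·2) + (8·(-1) − (-2)·0) + ((-2)·2 − 7·(-1))| = 21, so the area is 21/2.
Summing gcd(|Δx|,|Δy|) over the edges gives the boundary count: gcd(1,2) + gcd(10,1) + gcd(9,3) = 1+1+3 = 5.
Pick's theorem gives I = A − B/2 + 1 = 21/2 − 5/2 + 1 = 9, so the closed region contains I + B = 9 + 5 = 14 lattice points.

14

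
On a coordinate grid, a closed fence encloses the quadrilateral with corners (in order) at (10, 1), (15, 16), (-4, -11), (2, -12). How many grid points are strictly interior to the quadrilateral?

115

Using the shoelace formula, 2A = |[10·16 − 15·1] + [15·(-11) − (-4)·16] + [(-4)·(-12) − 2·(-11)] + [2·1 − 10·(-12)]| = 236, so the area is 118.
Summing gcd(|Δx|,|Δy|) over the edges gives the boundary count: gcd(5,15) + gcd(19,27) + gcd(6,1) + gcd(8,13) = 5+1+1+1 = 8.
By Pick's theorem A = I + B/2 − 1, so I = 118 − 8/2 + 1 = 115.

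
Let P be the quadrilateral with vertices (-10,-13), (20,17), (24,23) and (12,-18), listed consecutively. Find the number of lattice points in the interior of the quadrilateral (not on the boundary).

Using the shoelace formula, 2A = |[(-10)·17 − 20·(-13)] + [20·23 − 24·17] + [24·(-18) − 12·23] + [12·(-13) − (-10)·(-18)]| = 902, so the area is 451.
Along each edge there are gcd(|Δx|,|Δy|)+1 lattice points, so counting each shared vertex once the boundary has gcd(30,30) + gcd(4,6) + gcd(12,41) + gcd(22,5) = 30+2+1+1 = 34.
Pick's theorem gives I = A − B/2 + 1 = 451 − 34/2 + 1 = 435.

435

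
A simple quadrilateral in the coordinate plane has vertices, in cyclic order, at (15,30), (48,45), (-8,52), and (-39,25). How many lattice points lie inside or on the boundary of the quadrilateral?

By the shoelace formula, twice the signed area is |[15·45 − 48·30] + [48·52 − (-8)·45] + [(-8)·25 − (-39)·52] + [(-39)·30 − 15·25]| = 2374, so the area is 1187.
The number of boundary lattice points is Σ gcd(|Δx|,|Δy|) = gcd(33,15) + gcd(56,7) + gcd(31,27) + gcd(54,5) = 3+7+1+1 = 12.
Pick's theorem gives I = A − B/2 + 1 = 1187 − 12/2 + 1 = 1182, so the closed region contains I + B = 1182 + 12 = 1194 lattice points.

1194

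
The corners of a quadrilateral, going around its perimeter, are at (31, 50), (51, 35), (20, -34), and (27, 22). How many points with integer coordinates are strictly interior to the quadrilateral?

929

The shoelace formula gives twice the area as |(31·35 − 51·50) + (51·(-34) − 20·35) + (20·22 − 27·(-34)) + (27·50 − 31·22)| = 1873, so the area is 936.5.
Summing gcd(|Δx|,|Δy|) over the edges gives the boundary count: gcd(20,15) + gcd(31,69) + gcd(7,56) + gcd(4,28) = 5+1+7+4 = 17.
By Pick's theorem A = I + B/2 − 1, so I = 936.5 − 17/2 + 1 = 929.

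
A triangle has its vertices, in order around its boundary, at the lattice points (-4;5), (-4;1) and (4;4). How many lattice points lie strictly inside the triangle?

The shoelace formula gives twice the area as |[(-4)·1 − (-4)·5] + [(-4)·4 − 4·1] + [4·5 − (-4)·4]| = 32, so the area is 16.
Summing gcd(|Δx|,|Δy|) over the edges gives the boundary count: gcd(0,4) + gcd(8,3) + gcd(8,1) = 4+1+1 = 6.
Pick's theorem gives I = A − B/2 + 1 = 16 − 6/2 + 1 = 14.

14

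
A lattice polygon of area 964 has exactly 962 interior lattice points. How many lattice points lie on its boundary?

Pick's theorem gives A = I + B/2 − 1, so B = 2(A − I + 1) = 2(964 − 962 + 1) = 6.

6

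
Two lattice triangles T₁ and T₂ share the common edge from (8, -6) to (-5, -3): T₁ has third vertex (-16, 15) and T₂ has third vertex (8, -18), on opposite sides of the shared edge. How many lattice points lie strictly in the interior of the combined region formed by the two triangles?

171

The union is the simple quadrilateral with vertices (8, -6), (-16, 15), (-5, -3), (8, -18) in order.
By the shoelace formula, twice the signed area is |(8·15 − (-16)·(-6)) + ((-16)·(-3) − (-5)·15) + ((-5)·(-18) − 8·(-3)) + (8·(-6) − 8·(-18))| = 357, so the area is 178.5.
Summing gcd(|Δx|,|Δy|) over the edges gives the boundary count: gcd(24,21) + gcd(11,18) + gcd(13,15) + gcd(0,12) = 3+1+1+12 = 17.
By Pick's theorem I = A − B/2 + 1 = 178.5 − 17/2 + 1 = 171.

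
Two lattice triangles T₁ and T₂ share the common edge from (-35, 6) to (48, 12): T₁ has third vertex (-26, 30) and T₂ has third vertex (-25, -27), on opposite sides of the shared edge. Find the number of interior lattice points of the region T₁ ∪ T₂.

The union is the simple quadrilateral with vertices (-35, 6), (-26, 30), (48, 12), (-25, -27) in order.
By the shoelace formula, twice the signed area is |[(-35)·30 − (-26)·6] + [(-26)·12 − 48·30] + [48·(-27) − (-25)·12] + [(-25)·6 − (-35)·(-27)]| = 4737, so the area is 2368.5.
Summing gcd(|Δx|,|Δy|) over the edges gives the boundary count: gcd(9,24) + gcd(74,18) + gcd(73,39) + gcd(10,33) = 3+2+1+1 = 7.
By Pick's theorem I = A − B/2 + 1 = 2368.5 − 7/2 + 1 = 2366.

2366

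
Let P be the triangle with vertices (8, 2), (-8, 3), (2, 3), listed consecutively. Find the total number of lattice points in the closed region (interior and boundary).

By the shoelace formula, twice the signed area is |(8·3 − (-8)·2) + ((-8)·3 − 2·3) + (2·2 − 8·3)| = 10, so the area is 5.
The number of boundary lattice points is Σ gcd(|Δx|,|Δy|) = gcd(16,1) + gcd(10,0) + gcd(6,1) = 1+10+1 = 12.
Pick's theorem gives I = A − B/2 + 1 = 5 − 12/2 + 1 = 0, so the closed region contains I + B = 0 + 12 = 12 lattice points.

12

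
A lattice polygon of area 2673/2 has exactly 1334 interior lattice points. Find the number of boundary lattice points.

Pick's theorem gives A = I + B/2 − 1, so B = 2(A − I + 1) = 2(2673/2 − 1334 + 1) = 7.

7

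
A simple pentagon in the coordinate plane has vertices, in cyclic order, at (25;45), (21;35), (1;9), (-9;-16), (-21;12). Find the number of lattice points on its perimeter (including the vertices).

14

The number of boundary lattice points is Σ gcd(|Δx|,|Δy|) = gcd(4,10) + gcd(20,26) + gcd(10,25) + gcd(12,28) + gcd(46,33) = 2+2+5+4+1 = 14.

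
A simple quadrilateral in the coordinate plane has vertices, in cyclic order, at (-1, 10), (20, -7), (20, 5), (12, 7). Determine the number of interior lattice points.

Using the shoelace formula, 2A = |[(-1)·(-7) − 20·10] + [20·5 − 20·(-7)] + [20·7 − 12·5] + [12·10 − (-1)·7]| = 254, so the area is 127.
The number of boundary lattice points is Σ gcd(|Δx|,|Δy|) = gcd(21,17) + gcd(0,12) + gcd(8,2) + gcd(13,3) = 1+12+2+1 = 16.
Pick's theorem gives I = A − B/2 + 1 = 127 − 16/2 + 1 = 120.

120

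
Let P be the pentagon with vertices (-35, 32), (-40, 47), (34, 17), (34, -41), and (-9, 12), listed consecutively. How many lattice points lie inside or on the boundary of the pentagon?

The shoelace formula gives twice the area as |((-35)·47 − (-40)·32) + ((-40)·17 − 34·47) + (34·(-41) − 34·17) + (34·12 − (-9)·(-41)) + ((-9)·32 − (-35)·12)| = 4444, so the area is 2222.
Along each edge there are gcd(|Δx|,|Δy|)+1 lattice points, so counting each shared vertex once the boundary has gcd(5,15) + gcd(74,30) + gcd(0,58) + gcd(43,53) + gcd(26,20) = 5+2+58+1+2 = 68.
Pick's theorem gives I = A − B/2 + 1 = 2222 − 68/2 + 1 = 2189, so the closed region contains I + B = 2189 + 68 = 2257 lattice points.

2257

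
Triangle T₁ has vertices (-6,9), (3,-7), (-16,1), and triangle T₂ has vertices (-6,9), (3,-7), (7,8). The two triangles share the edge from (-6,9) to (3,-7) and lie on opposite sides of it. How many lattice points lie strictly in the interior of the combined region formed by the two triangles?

214

The union is the simple quadrilateral with vertices (-6,9), (-16,1), (3,-7), (7,8) in order.
Using the shoelace formula, 2A = |((-6)·1 − (-16)·9) + ((-16)·(-7) − 3·1) + (3·8 − 7·(-7)) + (7·9 − (-6)·8)| = 431, so the area is 215.5.
Along each edge there are gcd(|Δx|,|Δy|)+1 lattice points, so counting each shared vertex once the boundary has gcd(10,8) + gcd(19,8) + gcd(4,15) + gcd(13,1) = 2+1+1+1 = 5.
By Pick's theorem I = A − B/2 + 1 = 215.5 − 5/2 + 1 = 214.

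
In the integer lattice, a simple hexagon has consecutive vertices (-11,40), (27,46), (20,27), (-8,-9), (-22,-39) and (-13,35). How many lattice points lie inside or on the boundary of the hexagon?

1526

By the shoelace formula, twice the signed area is |[(-11)·46 − 27·40] + [27·27 − 20·46] + [20·(-9) − (-8)·27] + [(-8)·(-39) − (-22)·(-9)] + [(-22)·35 − (-13)·(-39)] + [(-13)·40 − (-11)·35]| = 3039, so the area is 3039/2.
Along each edge there are gcd(|Δx|,|Δy|)+1 lattice points, so counting each shared vertex once the boundary has gcd(38,6) + gcd(7,19) + gcd(28,36) + gcd(14,30) + gcd(9,74) + gcd(2,5) = 2+1+4+2+1+1 = 11.
Pick's theorem gives I = A − B/2 + 1 = 3039/2 − 11/2 + 1 = 1515, so the closed region contains I + B = 1515 + 11 = 1526 lattice points.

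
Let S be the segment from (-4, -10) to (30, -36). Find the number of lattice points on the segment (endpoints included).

3

The number of lattice points on a segment between lattice points is gcd(|Δx|,|Δy|) + 1 = gcd(34,26) + 1 = 2 + 1 = 3.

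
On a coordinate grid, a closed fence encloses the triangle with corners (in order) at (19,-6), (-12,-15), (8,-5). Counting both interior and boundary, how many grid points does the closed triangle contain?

The shoelace formula gives twice the area as |[19·(-15) − (-12)·(-6)] + [(-12)·(-5) − 8·(-15)] + [8·(-6) − 19·(-5)]| = 130, so the area is 65.
Summing gcd(|Δx|,|Δy|) over the edges gives the boundary count: gcd(31,9) + gcd(20,10) + gcd(11,1) = 1+10+1 = 12.
Pick's theorem gives I = A − B/2 + 1 = 65 − 12/2 + 1 = 60, so the closed region contains I + B = 60 + 12 = 72 lattice points.

72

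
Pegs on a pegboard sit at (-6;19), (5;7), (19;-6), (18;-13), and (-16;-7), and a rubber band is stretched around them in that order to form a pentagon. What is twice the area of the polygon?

Using the shoelace formula, 2A = |[(-6)·7 − 5·19] + [5·(-6) − 19·7] + [19·(-13) − 18·(-6)] + [18·(-7) − (-16)·(-13)] + [(-16)·19 − (-6)·(-7)]| = 1119, so the area is 559.5.

1119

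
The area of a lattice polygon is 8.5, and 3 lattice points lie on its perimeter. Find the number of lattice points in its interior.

From Pick's theorem, I = A − B/2 + 1 = 8.5 − 3/2 + 1 = 8.

8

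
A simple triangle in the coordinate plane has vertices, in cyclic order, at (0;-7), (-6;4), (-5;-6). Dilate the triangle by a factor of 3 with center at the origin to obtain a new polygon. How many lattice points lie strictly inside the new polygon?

217

Using the shoelace formula, 2A = |[0·4 − (-6)·(-7)] + [(-6)·(-6) − (-5)·4] + [(-5)·(-7) − 0·(-6)]| = 49, so the area is 24.5.
The number of boundary lattice points is Σ gcd(|Δx|,|Δy|) = gcd(6,11) + gcd(1,10) + gcd(5,1) = 1+1+1 = 3.
Scaling by 3 multiplies the area by 3² = 9 (so the new area is 441/2) and multiplies the boundary lattice-point count by 3, giving 9.
By Pick's theorem, the interior count of the dilated polygon is 441/2 − 9/2 + 1 = 217.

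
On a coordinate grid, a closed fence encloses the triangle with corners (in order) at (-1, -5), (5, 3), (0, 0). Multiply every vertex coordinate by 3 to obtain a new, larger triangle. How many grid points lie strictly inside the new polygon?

94

The shoelace formula gives twice the area as |[(-1)·3 − 5·(-5)] + [5·0 − 0·3] + [0·(-5) − (-1)·0]| = 22, so the area is 11.
Summing gcd(|Δx|,|Δy|) over the edges gives the boundary count: gcd(6,8) + gcd(5,3) + gcd(1,5) = 2+1+1 = 4.
Scaling by 3 multiplies the area by 3² = 9 (so the new area is 99) and multiplies the boundary lattice-point count by 3, giving 12.
By Pick's theorem, the interior count of the dilated polygon is 99 − 12/2 + 1 = 94.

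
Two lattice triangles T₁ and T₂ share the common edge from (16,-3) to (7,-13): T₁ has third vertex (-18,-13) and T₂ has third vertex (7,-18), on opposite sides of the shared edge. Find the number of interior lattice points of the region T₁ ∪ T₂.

The union is the simple quadrilateral with vertices (16,-3), (-18,-13), (7,-13), (7,-18) in order.
Using the shoelace formula, 2A = |(16·(-13) − (-18)·(-3)) + ((-18)·(-13) − 7·(-13)) + (7·(-18) − 7·(-13)) + (7·(-3) − 16·(-18))| = 295, so the area is 295/2.
Summing gcd(|Δx|,|Δy|) over the edges gives the boundary count: gcd(34,10) + gcd(25,0) + gcd(0,5) + gcd(9,15) = 2+25+5+3 = 35.
By Pick's theorem I = A − B/2 + 1 = 295/2 − 35/2 + 1 = 131.

131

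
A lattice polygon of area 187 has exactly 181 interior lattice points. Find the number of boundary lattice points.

14

Pick's theorem gives A = I + B/2 − 1, so B = 2(A − I + 1) = 2(187 − 181 + 1) = 14.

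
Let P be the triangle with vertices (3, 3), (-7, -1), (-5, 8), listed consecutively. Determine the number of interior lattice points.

40

The shoelace formula gives twice the area as |(3·(-1) − (-7)·3) + ((-7)·8 − (-5)·(-1)) + ((-5)·3 − 3·8)| = 82, so the area is 41.
Summing gcd(|Δx|,|Δy|) over the edges gives the boundary count: gcd(10,4) + gcd(2,9) + gcd(8,5) = 2+1+1 = 4.
By Pick's theorem A = I + B/2 − 1, so I = 41 − 4/2 + 1 = 40.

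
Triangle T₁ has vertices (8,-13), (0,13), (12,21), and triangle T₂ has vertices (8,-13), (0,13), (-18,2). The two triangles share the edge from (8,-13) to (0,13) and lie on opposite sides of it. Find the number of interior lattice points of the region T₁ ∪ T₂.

463

The union is the simple quadrilateral with vertices (8,-13), (12,21), (0,13), (-18,2) in order.
Using the shoelace formula, 2A = |(8·21 − 12·(-13)) + (12·13 − 0·21) + (0·2 − (-18)·13) + ((-18)·(-13) − 8·2)| = 932, so the area is 466.
Summing gcd(|Δx|,|Δy|) over the edges gives the boundary count: gcd(4,34) + gcd(12,8) + gcd(18,11) + gcd(26,15) = 2+4+1+1 = 8.
By Pick's theorem I = A − B/2 + 1 = 466 − 8/2 + 1 = 463.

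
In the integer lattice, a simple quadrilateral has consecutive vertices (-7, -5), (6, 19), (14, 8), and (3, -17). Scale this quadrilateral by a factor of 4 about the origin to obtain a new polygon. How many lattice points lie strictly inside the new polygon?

5727

By the shoelace formula, twice the signed area is |[(-7)·19 − 6·(-5)] + [6·8 − 14·19] + [14·(-17) − 3·8] + [3·(-5) − (-7)·(-17)]| = 717, so the area is 717/2.
The number of boundary lattice points is Σ gcd(|Δx|,|Δy|) = gcd(13,24) + gcd(8,11) + gcd(11,25) + gcd(10,12) = 1+1+1+2 = 5.
Scaling by 4 multiplies the area by 4² = 16 (so the new area is 5736) and multiplies the boundary lattice-point count by 4, giving 20.
By Pick's theorem, the interior count of the dilated polygon is 5736 − 20/2 + 1 = 5727.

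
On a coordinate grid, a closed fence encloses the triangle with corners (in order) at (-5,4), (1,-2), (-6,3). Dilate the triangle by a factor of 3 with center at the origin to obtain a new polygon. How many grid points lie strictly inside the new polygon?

43

Using the shoelace formula, 2A = |((-5)·(-2) − 1·4) + (1·3 − (-6)·(-2)) + ((-6)·4 − (-5)·3)| = 12, so the area is 6.
The number of boundary lattice points is Σ gcd(|Δx|,|Δy|) = gcd(6,6) + gcd(7,5) + gcd(1,1) = 6+1+1 = 8.
Scaling by 3 multiplies the area by 3² = 9 (so the new area is 54) and multiplies the boundary lattice-point count by 3, giving 24.
By Pick's theorem, the interior count of the dilated polygon is 54 − 24/2 + 1 = 43.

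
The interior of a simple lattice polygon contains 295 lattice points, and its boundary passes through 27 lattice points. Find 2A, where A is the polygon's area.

By Pick's theorem, A = I + B/2 − 1 = 295 + 27/2 − 1 = 615/2.
Hence 2A = 615.

615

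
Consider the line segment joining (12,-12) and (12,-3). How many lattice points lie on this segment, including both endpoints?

10

The number of lattice points on a segment between lattice points is gcd(|Δx|,|Δy|) + 1 = gcd(0,9) + 1 = 9 + 1 = 10.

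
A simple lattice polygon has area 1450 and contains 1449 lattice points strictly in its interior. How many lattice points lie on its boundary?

Pick's theorem gives A = I + B/2 − 1, so B = 2(A − I + 1) = 2(1450 − 1449 + 1) = 4.

4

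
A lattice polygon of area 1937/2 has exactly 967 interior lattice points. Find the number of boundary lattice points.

Pick's theorem gives A = I + B/2 − 1, so B = 2(A − I + 1) = 2(1937/2 − 967 + 1) = 5.

5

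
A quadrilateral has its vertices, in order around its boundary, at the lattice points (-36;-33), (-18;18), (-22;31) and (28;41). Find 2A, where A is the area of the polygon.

2622

By the shoelace formula, twice the signed area is |[(-36)·18 − (-18)·(-33)] + [(-18)·31 − (-22)·18] + [(-22)·41 − 28·31] + [28·(-33) − (-36)·41]| = 2622, so the area is 1311.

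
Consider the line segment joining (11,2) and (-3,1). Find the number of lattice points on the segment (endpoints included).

The number of lattice points on a segment between lattice points is gcd(|Δx|,|Δy|) + 1 = gcd(14,1) + 1 = 1 + 1 = 2.

2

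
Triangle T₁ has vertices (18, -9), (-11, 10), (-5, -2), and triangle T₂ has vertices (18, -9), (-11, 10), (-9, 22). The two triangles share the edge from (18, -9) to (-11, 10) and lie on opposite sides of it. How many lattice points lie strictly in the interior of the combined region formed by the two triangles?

306

The union is the simple quadrilateral with vertices (18, -9), (-5, -2), (-11, 10), (-9, 22) in order.
The shoelace formula gives twice the area as |[18·(-2) − (-5)·(-9)] + [(-5)·10 − (-11)·(-2)] + [(-11)·22 − (-9)·10] + [(-9)·(-9) − 18·22]| = 620, so the area is 310.
Along each edge there are gcd(|Δx|,|Δy|)+1 lattice points, so counting each shared vertex once the boundary has gcd(23,7) + gcd(6,12) + gcd(2,12) + gcd(27,31) = 1+6+2+1 = 10.
By Pick's theorem I = A − B/2 + 1 = 310 − 10/2 + 1 = 306.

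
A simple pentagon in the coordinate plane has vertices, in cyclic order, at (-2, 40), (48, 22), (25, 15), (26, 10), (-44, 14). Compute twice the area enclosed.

2862

By the shoelace formula, twice the signed area is |((-2)·22 − 48·40) + (48·15 − 25·22) + (25·10 − 26·15) + (26·14 − (-44)·10) + ((-44)·40 − (-2)·14)| = 2862, so the area is 1431.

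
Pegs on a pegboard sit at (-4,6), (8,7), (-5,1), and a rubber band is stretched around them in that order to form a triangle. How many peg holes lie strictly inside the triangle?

29

The shoelace formula gives twice the area as |((-4)·7 − 8·6) + (8·1 − (-5)·7) + ((-5)·6 − (-4)·1)| = 59, so the area is 29.5.
Along each edge there are gcd(|Δx|,|Δy|)+1 lattice points, so counting each shared vertex once the boundary has gcd(12,1) + gcd(13,6) + gcd(1,5) = 1+1+1 = 3.
By Pick's theorem A = I + B/2 − 1, so I = 29.5 − 3/2 + 1 = 29.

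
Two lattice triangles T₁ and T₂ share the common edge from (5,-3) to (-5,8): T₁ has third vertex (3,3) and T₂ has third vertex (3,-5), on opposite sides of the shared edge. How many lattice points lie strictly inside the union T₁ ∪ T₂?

38

The union is the simple quadrilateral with vertices (5,-3), (3,3), (-5,8), (3,-5) in order.
Using the shoelace formula, 2A = |[5·3 − 3·(-3)] + [3·8 − (-5)·3] + [(-5)·(-5) − 3·8] + [3·(-3) − 5·(-5)]| = 80, so the area is 40.
Summing gcd(|Δx|,|Δy|) over the edges gives the boundary count: gcd(2,6) + gcd(8,5) + gcd(8,13) + gcd(2,2) = 2+1+1+2 = 6.
By Pick's theorem I = A − B/2 + 1 = 40 − 6/2 + 1 = 38.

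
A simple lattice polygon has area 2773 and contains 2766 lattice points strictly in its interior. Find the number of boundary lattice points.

Pick's theorem gives A = I + B/2 − 1, so B = 2(A − I + 1) = 2(2773 − 2766 + 1) = 16.

16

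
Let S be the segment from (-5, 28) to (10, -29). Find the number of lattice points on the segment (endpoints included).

4

The number of lattice points on a segment between lattice points is gcd(|Δx|,|Δy|) + 1 = gcd(15,57) + 1 = 3 + 1 = 4.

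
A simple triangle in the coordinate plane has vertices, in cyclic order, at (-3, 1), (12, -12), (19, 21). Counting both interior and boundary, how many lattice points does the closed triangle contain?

296

Using the shoelace formula, 2A = |((-3)·(-12) − 12·1) + (12·21 − 19·(-12)) + (19·1 − (-3)·21)| = 586, so the area is 293.
Summing gcd(|Δx|,|Δy|) over the edges gives the boundary count: gcd(15,13) + gcd(7,33) + gcd(22,20) = 1+1+2 = 4.
Pick's theorem gives I = A − B/2 + 1 = 293 − 4/2 + 1 = 292, so the closed region contains I + B = 292 + 4 = 296 lattice points.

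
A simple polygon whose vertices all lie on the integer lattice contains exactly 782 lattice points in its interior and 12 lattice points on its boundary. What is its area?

By Pick's theorem, A = I + B/2 − 1 = 782 + 12/2 − 1 = 787.

787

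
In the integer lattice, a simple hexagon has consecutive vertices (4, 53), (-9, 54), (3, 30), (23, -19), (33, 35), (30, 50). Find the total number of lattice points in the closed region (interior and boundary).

Using the shoelace formula, 2A = |(4·54 − (-9)·53) + ((-9)·30 − 3·54) + (3·(-19) − 23·30) + (23·35 − 33·(-19)) + (33·50 − 30·35) + (30·53 − 4·50)| = 2936, so the area is 1468.
Summing gcd(|Δx|,|Δy|) over the edges gives the boundary count: gcd(13,1) + gcd(12,24) + gcd(20,49) + gcd(10,54) + gcd(3,15) + gcd(26,3) = 1+12+1+2+3+1 = 20.
Pick's theorem gives I = A − B/2 + 1 = 1468 − 20/2 + 1 = 1459, so the closed region contains I + B = 1459 + 20 = 1479 lattice points.

1479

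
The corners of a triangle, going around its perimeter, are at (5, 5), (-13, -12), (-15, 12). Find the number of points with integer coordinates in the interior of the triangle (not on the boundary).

232

By the shoelace formula, twice the signed area is |(5·(-12) − (-13)·5) + ((-13)·12 − (-15)·(-12)) + ((-15)·5 − 5·12)| = 466, so the area is 233.
Along each edge there are gcd(|Δx|,|Δy|)+1 lattice points, so counting each shared vertex once the boundary has gcd(18,17) + gcd(2,24) + gcd(20,7) = 1+2+1 = 4.
Pick's theorem gives I = A − B/2 + 1 = 233 − 4/2 + 1 = 232.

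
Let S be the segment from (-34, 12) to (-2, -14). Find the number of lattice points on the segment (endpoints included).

3

The number of lattice points on a segment between lattice points is gcd(|Δx|,|Δy|) + 1 = gcd(32,26) + 1 = 2 + 1 = 3.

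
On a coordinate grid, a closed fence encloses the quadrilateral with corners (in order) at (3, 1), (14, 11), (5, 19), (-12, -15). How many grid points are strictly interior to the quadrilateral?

By the shoelace formula, twice the signed area is |[3·11 − 14·1] + [14·19 − 5·11] + [5·(-15) − (-12)·19] + [(-12)·1 − 3·(-15)]| = 416, so the area is 208.
Summing gcd(|Δx|,|Δy|) over the edges gives the boundary count: gcd(11,10) + gcd(9,8) + gcd(17,34) + gcd(15,16) = 1+1+17+1 = 20.
Pick's theorem gives I = A − B/2 + 1 = 208 − 20/2 + 1 = 199.

199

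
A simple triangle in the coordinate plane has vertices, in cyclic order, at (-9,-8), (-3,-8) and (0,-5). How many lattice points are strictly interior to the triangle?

4

The shoelace formula gives twice the area as |[(-9)·(-8) − (-3)·(-8)] + [(-3)·(-5) − 0·(-8)] + [0·(-8) − (-9)·(-5)]| = 18, so the area is 9.
The number of boundary lattice points is Σ gcd(|Δx|,|Δy|) = gcd(6,0) + gcd(3,3) + gcd(9,3) = 6+3+3 = 12.
By Pick's theorem A = I + B/2 − 1, so I = 9 − 12/2 + 1 = 4.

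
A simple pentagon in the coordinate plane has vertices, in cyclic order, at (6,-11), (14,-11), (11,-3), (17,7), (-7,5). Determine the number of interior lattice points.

By the shoelace formula, twice the signed area is |(6·(-11) − 14·(-11)) + (14·(-3) − 11·(-11)) + (11·7 − 17·(-3)) + (17·5 − (-7)·7) + ((-7)·(-11) − 6·5)| = 476, so the area is 238.
The number of boundary lattice points is Σ gcd(|Δx|,|Δy|) = gcd(8,0) + gcd(3,8) + gcd(6,10) + gcd(24,2) + gcd(13,16) = 8+1+2+2+1 = 14.
Pick's theorem gives I = A − B/2 + 1 = 238 − 14/2 + 1 = 232.

232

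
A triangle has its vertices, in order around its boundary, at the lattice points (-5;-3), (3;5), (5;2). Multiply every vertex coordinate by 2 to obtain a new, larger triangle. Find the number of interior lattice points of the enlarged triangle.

The shoelace formula gives twice the area as |[(-5)·5 − 3·(-3)] + [3·2 − 5·5] + [5·(-3) − (-5)·2]| = 40, so the area is 20.
Along each edge there are gcd(|Δx|,|Δy|)+1 lattice points, so counting each shared vertex once the boundary has gcd(8,8) + gcd(2,3) + gcd(10,5) = 8+1+5 = 14.
Scaling by 2 multiplies the area by 2² = 4 (so the new area is 80) and multiplies the boundary lattice-point count by 2, giving 28.
By Pick's theorem, the interior count of the dilated polygon is 80 − 28/2 + 1 = 67.

67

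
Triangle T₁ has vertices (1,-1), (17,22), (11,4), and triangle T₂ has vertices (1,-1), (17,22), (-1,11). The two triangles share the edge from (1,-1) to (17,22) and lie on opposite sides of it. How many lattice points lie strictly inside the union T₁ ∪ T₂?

The union is the simple quadrilateral with vertices (1,-1), (11,4), (17,22), (-1,11) in order.
By the shoelace formula, twice the signed area is |[1·4 − 11·(-1)] + [11·22 − 17·4] + [17·11 − (-1)·22] + [(-1)·(-1) − 1·11]| = 388, so the area is 194.
The number of boundary lattice points is Σ gcd(|Δx|,|Δy|) = gcd(10,5) + gcd(6,18) + gcd(18,11) + gcd(2,12) = 5+6+1+2 = 14.
By Pick's theorem I = A − B/2 + 1 = 194 − 14/2 + 1 = 188.

188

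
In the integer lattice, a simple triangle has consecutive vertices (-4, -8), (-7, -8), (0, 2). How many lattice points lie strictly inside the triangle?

13

By the shoelace formula, twice the signed area is |[(-4)·(-8) − (-7)·(-8)] + [(-7)·2 − 0·(-8)] + [0·(-8) − (-4)·2]| = 30, so the area is 15.
Along each edge there are gcd(|Δx|,|Δy|)+1 lattice points, so counting each shared vertex once the boundary has gcd(3,0) + gcd(7,10) + gcd(4,10) = 3+1+2 = 6.
By Pick's theorem A = I + B/2 − 1, so I = 15 − 6/2 + 1 = 13.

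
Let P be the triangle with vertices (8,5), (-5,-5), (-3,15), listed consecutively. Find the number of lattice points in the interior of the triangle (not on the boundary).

Using the shoelace formula, 2A = |(8·(-5) − (-5)·5) + ((-5)·15 − (-3)·(-5)) + ((-3)·5 − 8·15)| = 240, so the area is 120.
The number of boundary lattice points is Σ gcd(|Δx|,|Δy|) = gcd(13,10) + gcd(2,20) + gcd(11,10) = 1+2+1 = 4.
By Pick's theorem A = I + B/2 − 1, so I = 120 − 4/2 + 1 = 119.

119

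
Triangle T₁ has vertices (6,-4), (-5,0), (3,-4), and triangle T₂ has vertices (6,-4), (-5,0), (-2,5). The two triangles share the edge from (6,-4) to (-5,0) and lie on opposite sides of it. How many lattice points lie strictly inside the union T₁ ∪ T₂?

36

The union is the simple quadrilateral with vertices (6,-4), (3,-4), (-5,0), (-2,5) in order.
The shoelace formula gives twice the area as |(6·(-4) − 3·(-4)) + (3·0 − (-5)·(-4)) + ((-5)·5 − (-2)·0) + ((-2)·(-4) − 6·5)| = 79, so the area is 79/2.
Along each edge there are gcd(|Δx|,|Δy|)+1 lattice points, so counting each shared vertex once the boundary has gcd(3,0) + gcd(8,4) + gcd(3,5) + gcd(8,9) = 3+4+1+1 = 9.
By Pick's theorem I = A − B/2 + 1 = 79/2 − 9/2 + 1 = 36.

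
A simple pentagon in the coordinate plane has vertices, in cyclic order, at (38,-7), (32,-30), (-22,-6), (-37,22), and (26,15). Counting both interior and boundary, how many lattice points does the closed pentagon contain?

2186

The shoelace formula gives twice the area as |[38·(-30) − 32·(-7)] + [32·(-6) − (-22)·(-30)] + [(-22)·22 − (-37)·(-6)] + [(-37)·15 − 26·22] + [26·(-7) − 38·15]| = 4353, so the area is 2176.5.
Along each edge there are gcd(|Δx|,|Δy|)+1 lattice points, so counting each shared vertex once the boundary has gcd(6,23) + gcd(54,24) + gcd(15,28) + gcd(63,7) + gcd(12,22) = 1+6+1+7+2 = 17.
Pick's theorem gives I = A − B/2 + 1 = 2176.5 − 17/2 + 1 = 2169, so the closed region contains I + B = 2169 + 17 = 2186 lattice points.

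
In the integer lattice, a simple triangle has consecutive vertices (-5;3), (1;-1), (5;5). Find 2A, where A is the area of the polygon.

By the shoelace formula, twice the signed area is |((-5)·(-1) − 1·3) + (1·5 − 5·(-1)) + (5·3 − (-5)·5)| = 52, so the area is 26.

52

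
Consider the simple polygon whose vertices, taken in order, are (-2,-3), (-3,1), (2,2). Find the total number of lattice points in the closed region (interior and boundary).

By the shoelace formula, twice the signed area is |((-2)·1 − (-3)·(-3)) + ((-3)·2 − 2·1) + (2·(-3) − (-2)·2)| = 21, so the area is 10.5.
The number of boundary lattice points is Σ gcd(|Δx|,|Δy|) = gcd(1,4) + gcd(5,1) + gcd(4,5) = 1+1+1 = 3.
Pick's theorem gives I = A − B/2 + 1 = 10.5 − 3/2 + 1 = 10, so the closed region contains I + B = 10 + 3 = 13 lattice points.

13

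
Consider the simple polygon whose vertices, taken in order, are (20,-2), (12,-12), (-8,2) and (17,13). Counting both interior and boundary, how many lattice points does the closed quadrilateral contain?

The shoelace formula gives twice the area as |[20·(-12) − 12·(-2)] + [12·2 − (-8)·(-12)] + [(-8)·13 − 17·2] + [17·(-2) − 20·13]| = 720, so the area is 360.
Summing gcd(|Δx|,|Δy|) over the edges gives the boundary count: gcd(8,10) + gcd(20,14) + gcd(25,11) + gcd(3,15) = 2+2+1+3 = 8.
Pick's theorem gives I = A − B/2 + 1 = 360 − 8/2 + 1 = 357, so the closed region contains I + B = 357 + 8 = 365 lattice points.

365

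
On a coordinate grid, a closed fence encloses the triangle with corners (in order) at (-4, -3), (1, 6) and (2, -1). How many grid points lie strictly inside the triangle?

Using the shoelace formula, 2A = |[(-4)·6 − 1·(-3)] + [1·(-1) − 2·6] + [2·(-3) − (-4)·(-1)]| = 44, so the area is 22.
Along each edge there are gcd(|Δx|,|Δy|)+1 lattice points, so counting each shared vertex once the boundary has gcd(5,9) + gcd(1,7) + gcd(6,2) = 1+1+2 = 4.
By Pick's theorem A = I + B/2 − 1, so I = 22 − 4/2 + 1 = 21.

21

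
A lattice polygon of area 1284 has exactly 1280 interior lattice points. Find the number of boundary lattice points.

10

Pick's theorem gives A = I + B/2 − 1, so B = 2(A − I + 1) = 2(1284 − 1280 + 1) = 10.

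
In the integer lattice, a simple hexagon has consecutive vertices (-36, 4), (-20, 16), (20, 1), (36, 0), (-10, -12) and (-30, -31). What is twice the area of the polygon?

By the shoelace formula, twice the signed area is |[(-36)·16 − (-20)·4] + [(-20)·1 − 20·16] + [20·0 − 36·1] + [36·(-12) − (-10)·0] + [(-10)·(-31) − (-30)·(-12)] + [(-30)·4 − (-36)·(-31)]| = 2590, so the area is 1295.

2590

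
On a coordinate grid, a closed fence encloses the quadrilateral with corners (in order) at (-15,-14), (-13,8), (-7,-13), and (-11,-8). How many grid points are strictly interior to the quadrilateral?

Using the shoelace formula, 2A = |[(-15)·8 − (-13)·(-14)] + [(-13)·(-13) − (-7)·8] + [(-7)·(-8) − (-11)·(-13)] + [(-11)·(-14) − (-15)·(-8)]| = 130, so the area is 65.
The number of boundary lattice points is Σ gcd(|Δx|,|Δy|) = gcd(2,22) + gcd(6,21) + gcd(4,5) + gcd(4,6) = 2+3+1+2 = 8.
By Pick's theorem A = I + B/2 − 1, so I = 65 − 8/2 + 1 = 62.

62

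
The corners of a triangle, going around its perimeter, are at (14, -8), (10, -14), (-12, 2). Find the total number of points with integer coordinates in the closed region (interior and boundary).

102

Using the shoelace formula, 2A = |[14·(-14) − 10·(-8)] + [10·2 − (-12)·(-14)] + [(-12)·(-8) − 14·2]| = 196, so the area is 98.
Summing gcd(|Δx|,|Δy|) over the edges gives the boundary count: gcd(4,6) + gcd(22,16) + gcd(26,10) = 2+2+2 = 6.
Pick's theorem gives I = A − B/2 + 1 = 98 − 6/2 + 1 = 96, so the closed region contains I + B = 96 + 6 = 102 lattice points.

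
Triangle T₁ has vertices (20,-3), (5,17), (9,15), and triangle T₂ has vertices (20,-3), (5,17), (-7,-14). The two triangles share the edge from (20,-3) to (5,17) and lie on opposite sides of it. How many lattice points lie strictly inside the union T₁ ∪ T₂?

376

The union is the simple quadrilateral with vertices (20,-3), (9,15), (5,17), (-7,-14) in order.
By the shoelace formula, twice the signed area is |(20·15 − 9·(-3)) + (9·17 − 5·15) + (5·(-14) − (-7)·17) + ((-7)·(-3) − 20·(-14))| = 755, so the area is 377.5.
Along each edge there are gcd(|Δx|,|Δy|)+1 lattice points, so counting each shared vertex once the boundary has gcd(11,18) + gcd(4,2) + gcd(12,31) + gcd(27,11) = 1+2+1+1 = 5.
By Pick's theorem I = A − B/2 + 1 = 377.5 − 5/2 + 1 = 376.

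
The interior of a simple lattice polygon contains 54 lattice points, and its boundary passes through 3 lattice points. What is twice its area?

Pick's theorem states A = I + B/2 − 1, so A = 54 + 3/2 − 1 = 109/2.
Hence 2A = 109.

109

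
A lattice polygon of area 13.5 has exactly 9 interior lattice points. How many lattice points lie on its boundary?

Pick's theorem gives A = I + B/2 − 1, so B = 2(A − I + 1) = 2(13.5 − 9 + 1) = 11.

11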